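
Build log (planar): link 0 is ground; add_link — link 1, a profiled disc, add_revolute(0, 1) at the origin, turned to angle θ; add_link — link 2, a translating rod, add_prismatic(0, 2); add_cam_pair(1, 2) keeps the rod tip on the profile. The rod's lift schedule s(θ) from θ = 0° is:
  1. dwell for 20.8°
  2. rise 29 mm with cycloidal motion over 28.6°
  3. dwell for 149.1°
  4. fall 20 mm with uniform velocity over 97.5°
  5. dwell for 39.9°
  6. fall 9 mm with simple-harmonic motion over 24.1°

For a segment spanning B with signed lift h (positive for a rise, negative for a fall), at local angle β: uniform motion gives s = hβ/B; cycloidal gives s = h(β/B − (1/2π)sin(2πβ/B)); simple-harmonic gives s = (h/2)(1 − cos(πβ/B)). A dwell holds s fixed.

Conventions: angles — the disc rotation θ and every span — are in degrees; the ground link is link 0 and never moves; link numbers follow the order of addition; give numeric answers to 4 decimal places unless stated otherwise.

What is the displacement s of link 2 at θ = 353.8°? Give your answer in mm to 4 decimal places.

seg 1 [0°–20.8°] dwell: s stays 0.0000
seg 2 [20.8°–49.4°] cycloidal, h=29: full span → s += 29 → s = 29.0000
seg 3 [49.4°–198.5°] dwell: s stays 29.0000
seg 4 [198.5°–296°] uniform, h=-20: full span → s += -20 → s = 9.0000
seg 5 [296°–335.9°] dwell: s stays 9.0000
seg 6 [335.9°–360°] simple-harmonic, h=-9: θ=353.8° here. β=17.9, B=24.1. -9/2·(1 − cos(π·0.7427)) = -7.6086 → s = 1.3914

1.3914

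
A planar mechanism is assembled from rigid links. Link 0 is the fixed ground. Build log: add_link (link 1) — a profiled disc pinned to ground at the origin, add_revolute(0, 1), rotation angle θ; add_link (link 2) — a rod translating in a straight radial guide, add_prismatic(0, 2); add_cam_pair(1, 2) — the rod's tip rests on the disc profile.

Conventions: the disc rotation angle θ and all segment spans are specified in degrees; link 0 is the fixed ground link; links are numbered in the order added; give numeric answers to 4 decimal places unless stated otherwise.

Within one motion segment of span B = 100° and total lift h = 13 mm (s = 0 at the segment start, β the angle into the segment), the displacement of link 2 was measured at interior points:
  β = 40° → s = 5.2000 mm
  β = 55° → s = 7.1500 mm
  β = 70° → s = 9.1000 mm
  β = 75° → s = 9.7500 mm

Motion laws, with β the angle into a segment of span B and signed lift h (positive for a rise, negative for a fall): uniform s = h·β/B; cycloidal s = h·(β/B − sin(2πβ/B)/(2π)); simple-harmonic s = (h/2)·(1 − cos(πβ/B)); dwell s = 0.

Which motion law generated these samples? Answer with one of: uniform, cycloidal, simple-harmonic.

candidates at β/B = r: uniform s = h·r (linear in β); cycloidal s = h·(r − sin(2πr)/(2π)); simple-harmonic s = (h/2)(1 − cos(πr))
β=40°: printed 5.2000 | uniform 5.2000, cycloidal 3.9839, simple-harmonic 4.4914
β=55°: printed 7.1500 | uniform 7.1500, cycloidal 7.7894, simple-harmonic 7.5168
β=70°: printed 9.1000 | uniform 9.1000, cycloidal 11.0677, simple-harmonic 10.3206
β=75°: printed 9.7500 | uniform 9.7500, cycloidal 11.8190, simple-harmonic 11.0962
only one law matches every sample → uniform

uniform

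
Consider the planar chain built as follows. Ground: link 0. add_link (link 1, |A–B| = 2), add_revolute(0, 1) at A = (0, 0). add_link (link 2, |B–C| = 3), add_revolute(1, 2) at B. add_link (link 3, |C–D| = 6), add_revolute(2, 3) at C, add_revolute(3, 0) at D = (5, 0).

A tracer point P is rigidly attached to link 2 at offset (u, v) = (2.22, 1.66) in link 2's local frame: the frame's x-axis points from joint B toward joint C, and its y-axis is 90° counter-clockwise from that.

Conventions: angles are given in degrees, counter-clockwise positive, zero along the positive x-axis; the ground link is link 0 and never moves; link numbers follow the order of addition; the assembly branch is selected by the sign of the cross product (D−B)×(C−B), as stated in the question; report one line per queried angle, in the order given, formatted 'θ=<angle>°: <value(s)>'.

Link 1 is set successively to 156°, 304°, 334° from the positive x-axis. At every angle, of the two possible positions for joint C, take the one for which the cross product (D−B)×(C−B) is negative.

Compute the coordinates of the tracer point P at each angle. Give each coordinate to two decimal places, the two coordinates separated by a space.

A=(0,0), D=(5.00,0)
θ=156°: B = A + 2.00·(cos156°, sin156°) = (-1.8271, 0.8135)
θ=156°: |BD| = 6.8754
θ=156°: circle(B,3.00) ∩ circle(D,6.00): a=1.4742, h=2.6128
θ=156°:   candidates: C₊=(-0.0541,3.2335) cross=17.964; C₋=(-0.6724,-1.9554) cross=-17.964
θ=156°:   branch - wants cross < 0 → take C=(-0.6724,-1.9554) (cross=-17.964)
θ=156°: ex = (C−B)/|BC| = (0.3849,-0.9230); ey = (0.9230,0.3849)
θ=156°: P = B + 2.22·ex + 1.66·ey = (0.5595,-0.5966)
θ=304°: B = A + 2.00·(cos304°, sin304°) = (1.1184, -1.6581)
θ=304°: |BD| = 4.2209
θ=304°: circle(B,3.00) ∩ circle(D,6.00): a=-1.0879, h=2.7958
θ=304°:   candidates: C₊=(-0.9803,0.4856) cross=11.801; C₋=(1.2162,-4.6565) cross=-11.801
θ=304°:   branch - wants cross < 0 → take C=(1.2162,-4.6565) (cross=-11.801)
θ=304°: ex = (C−B)/|BC| = (0.0326,-0.9995); ey = (0.9995,0.0326)
θ=304°: P = B + 2.22·ex + 1.66·ey = (2.8499,-3.8228)
θ=334°: B = A + 2.00·(cos334°, sin334°) = (1.7976, -0.8767)
θ=334°: |BD| = 3.3203
θ=334°: circle(B,3.00) ∩ circle(D,6.00): a=-2.4058, h=1.7922
θ=334°:   candidates: C₊=(-0.9961,0.2166) cross=5.951; C₋=(-0.0496,-3.2406) cross=-5.951
θ=334°:   branch - wants cross < 0 → take C=(-0.0496,-3.2406) (cross=-5.951)
θ=334°: ex = (C−B)/|BC| = (-0.6157,-0.7880); ey = (0.7880,-0.6157)
θ=334°: P = B + 2.22·ex + 1.66·ey = (1.7387,-3.6481)

θ=156°: 0.56 -0.60
θ=304°: 2.85 -3.82
θ=334°: 1.74 -3.65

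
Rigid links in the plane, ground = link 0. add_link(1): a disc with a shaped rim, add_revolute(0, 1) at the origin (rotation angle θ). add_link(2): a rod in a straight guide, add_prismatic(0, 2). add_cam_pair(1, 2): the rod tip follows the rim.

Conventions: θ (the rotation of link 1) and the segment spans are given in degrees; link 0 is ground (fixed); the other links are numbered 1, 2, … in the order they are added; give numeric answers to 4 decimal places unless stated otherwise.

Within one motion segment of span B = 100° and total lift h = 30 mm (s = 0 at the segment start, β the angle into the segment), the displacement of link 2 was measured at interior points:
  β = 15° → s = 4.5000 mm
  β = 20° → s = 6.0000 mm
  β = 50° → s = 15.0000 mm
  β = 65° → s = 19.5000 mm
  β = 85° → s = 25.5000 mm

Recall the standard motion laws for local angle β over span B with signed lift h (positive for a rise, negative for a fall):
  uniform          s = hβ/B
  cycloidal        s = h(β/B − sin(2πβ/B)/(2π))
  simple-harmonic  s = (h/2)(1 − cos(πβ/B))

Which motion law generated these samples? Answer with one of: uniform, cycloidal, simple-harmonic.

candidates at β/B = r: uniform s = h·r (linear in β); cycloidal s = h·(r − sin(2πr)/(2π)); simple-harmonic s = (h/2)(1 − cos(πr))
β=15°: printed 4.5000 | uniform 4.5000, cycloidal 0.6372, simple-harmonic 1.6349
β=20°: printed 6.0000 | uniform 6.0000, cycloidal 1.4590, simple-harmonic 2.8647
β=50°: printed 15.0000 | uniform 15.0000, cycloidal 15.0000, simple-harmonic 15.0000
β=65°: printed 19.5000 | uniform 19.5000, cycloidal 23.3628, simple-harmonic 21.8099
β=85°: printed 25.5000 | uniform 25.5000, cycloidal 29.3628, simple-harmonic 28.3651
only one law matches every sample → uniform

uniform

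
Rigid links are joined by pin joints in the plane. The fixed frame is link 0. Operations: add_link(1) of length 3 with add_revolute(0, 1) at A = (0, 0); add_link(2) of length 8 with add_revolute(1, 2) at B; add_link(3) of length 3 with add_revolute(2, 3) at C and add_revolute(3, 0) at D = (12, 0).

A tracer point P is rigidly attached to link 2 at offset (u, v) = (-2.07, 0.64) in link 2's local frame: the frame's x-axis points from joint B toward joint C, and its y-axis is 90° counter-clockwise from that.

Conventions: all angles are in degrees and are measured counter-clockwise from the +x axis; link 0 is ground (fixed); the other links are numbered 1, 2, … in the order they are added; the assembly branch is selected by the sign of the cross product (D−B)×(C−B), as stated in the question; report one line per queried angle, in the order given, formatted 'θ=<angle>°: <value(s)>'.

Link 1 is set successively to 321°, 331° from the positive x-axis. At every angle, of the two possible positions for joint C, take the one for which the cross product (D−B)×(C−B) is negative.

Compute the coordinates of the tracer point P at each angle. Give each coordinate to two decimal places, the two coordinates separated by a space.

A=(0,0), D=(12.00,0)
θ=321°: B = A + 3.00·(cos321°, sin321°) = (2.3314, -1.8880)
θ=321°: |BD| = 9.8512
θ=321°: circle(B,8.00) ∩ circle(D,3.00): a=7.7171, h=2.1085
θ=321°:   candidates: C₊=(9.5014,1.6605) cross=20.771; C₋=(10.3096,-2.4784) cross=-20.771
θ=321°:   branch - wants cross < 0 → take C=(10.3096,-2.4784) (cross=-20.771)
θ=321°: ex = (C−B)/|BC| = (0.9973,-0.0738); ey = (0.0738,0.9973)
θ=321°: P = B + -2.07·ex + 0.64·ey = (0.3143,-1.0969)
θ=331°: B = A + 3.00·(cos331°, sin331°) = (2.6239, -1.4544)
θ=331°: |BD| = 9.4883
θ=331°: circle(B,8.00) ∩ circle(D,3.00): a=7.6425, h=2.3649
θ=331°:   candidates: C₊=(9.8135,2.0540) cross=22.439; C₋=(10.5385,-2.6199) cross=-22.439
θ=331°:   branch - wants cross < 0 → take C=(10.5385,-2.6199) (cross=-22.439)
θ=331°: ex = (C−B)/|BC| = (0.9893,-0.1457); ey = (0.1457,0.9893)
θ=331°: P = B + -2.07·ex + 0.64·ey = (0.6692,-0.5197)

θ=321°: 0.31 -1.10
θ=331°: 0.67 -0.52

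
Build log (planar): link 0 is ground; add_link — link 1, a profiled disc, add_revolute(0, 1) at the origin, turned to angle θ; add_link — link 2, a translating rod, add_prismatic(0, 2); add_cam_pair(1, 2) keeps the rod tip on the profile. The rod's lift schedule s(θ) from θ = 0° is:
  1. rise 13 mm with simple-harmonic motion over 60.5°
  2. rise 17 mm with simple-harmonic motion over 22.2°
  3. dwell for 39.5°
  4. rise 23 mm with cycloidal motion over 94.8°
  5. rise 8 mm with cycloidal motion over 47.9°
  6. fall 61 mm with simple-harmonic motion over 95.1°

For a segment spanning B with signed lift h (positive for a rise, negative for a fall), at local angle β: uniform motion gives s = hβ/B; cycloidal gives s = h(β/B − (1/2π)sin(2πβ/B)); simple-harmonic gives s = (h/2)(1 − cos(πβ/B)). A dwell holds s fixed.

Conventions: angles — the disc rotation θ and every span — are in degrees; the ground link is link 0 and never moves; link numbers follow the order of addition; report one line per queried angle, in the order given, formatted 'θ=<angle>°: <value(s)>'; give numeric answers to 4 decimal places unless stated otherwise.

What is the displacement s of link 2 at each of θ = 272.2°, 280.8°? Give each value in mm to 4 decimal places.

seg 1 [0°–60.5°] simple-harmonic, h=13: full span → s += 13 → s = 13.0000
seg 2 [60.5°–82.7°] simple-harmonic, h=17: full span → s += 17 → s = 30.0000
seg 3 [82.7°–122.2°] dwell: s stays 30.0000
seg 4 [122.2°–217°] cycloidal, h=23: full span → s += 23 → s = 53.0000
seg 5 [217°–264.9°] cycloidal, h=8: full span → s += 8 → s = 61.0000
seg 6 [264.9°–360°] simple-harmonic, h=-61: θ=272.2° here. β=7.3, B=95.1. -61/2·(1 − cos(π·0.0768)) = -0.8826 → s = 60.1174
seg 6 [264.9°–360°] simple-harmonic, h=-61: θ=280.8° here. β=15.9, B=95.1. -61/2·(1 − cos(π·0.1672)) = -4.1115 → s = 56.8885

θ=272.2°: 60.1174
θ=280.8°: 56.8885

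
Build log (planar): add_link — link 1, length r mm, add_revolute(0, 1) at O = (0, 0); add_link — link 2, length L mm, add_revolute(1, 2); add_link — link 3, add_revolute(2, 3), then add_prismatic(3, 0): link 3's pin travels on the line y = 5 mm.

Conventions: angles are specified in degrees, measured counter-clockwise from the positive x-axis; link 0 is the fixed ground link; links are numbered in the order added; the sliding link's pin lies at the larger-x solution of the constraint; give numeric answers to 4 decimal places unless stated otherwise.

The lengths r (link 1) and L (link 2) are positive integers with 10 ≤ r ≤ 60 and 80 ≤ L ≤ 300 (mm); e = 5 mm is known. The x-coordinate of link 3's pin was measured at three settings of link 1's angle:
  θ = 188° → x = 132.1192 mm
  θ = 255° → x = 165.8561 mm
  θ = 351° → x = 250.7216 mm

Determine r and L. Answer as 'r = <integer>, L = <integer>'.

constraint per measurement: (x − r cos θ)² + (r sin θ − e)² = L²
subtracting the θ₁ and θ₂ equations cancels the r² and L² terms:
r = (x₁² − x₂²) / (2[(x₁cos θ₁ + e sin θ₁) − (x₂cos θ₂ + e sin θ₂)]) = 60.0001 → r = 60
L² = (x₁ − r cos θ₁)² + (r sin θ₁ − e)² = 36863.9979 → L = 192.0000 → L = 192
check at θ₃=351°: x = 250.7216 (printed 250.7216) ✓

r = 60, L = 192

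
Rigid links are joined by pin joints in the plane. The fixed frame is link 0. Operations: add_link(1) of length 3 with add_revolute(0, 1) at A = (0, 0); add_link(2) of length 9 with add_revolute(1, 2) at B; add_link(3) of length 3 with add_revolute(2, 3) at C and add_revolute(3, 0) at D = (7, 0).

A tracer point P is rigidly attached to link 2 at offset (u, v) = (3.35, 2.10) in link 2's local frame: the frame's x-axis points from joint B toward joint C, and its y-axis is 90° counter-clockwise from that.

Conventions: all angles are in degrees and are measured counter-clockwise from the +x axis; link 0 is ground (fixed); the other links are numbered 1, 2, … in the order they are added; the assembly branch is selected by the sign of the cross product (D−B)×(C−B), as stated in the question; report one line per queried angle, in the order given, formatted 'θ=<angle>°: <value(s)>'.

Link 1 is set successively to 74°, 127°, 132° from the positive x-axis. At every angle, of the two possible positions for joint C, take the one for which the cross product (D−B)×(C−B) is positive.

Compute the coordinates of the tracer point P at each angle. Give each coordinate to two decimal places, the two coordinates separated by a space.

A=(0,0), D=(7.00,0)
θ=74°: B = A + 3.00·(cos74°, sin74°) = (0.8269, 2.8838)
θ=74°: |BD| = 6.8135
θ=74°: circle(B,9.00) ∩ circle(D,3.00): a=8.6904, h=2.3403
θ=74°:   candidates: C₊=(9.6911,1.3260) cross=15.946; C₋=(7.7100,-2.9148) cross=-15.946
θ=74°:   branch + wants cross > 0 → take C=(9.6911,1.3260) (cross=15.946)
θ=74°: ex = (C−B)/|BC| = (0.9849,-0.1731); ey = (0.1731,0.9849)
θ=74°: P = B + 3.35·ex + 2.10·ey = (4.4898,4.3722)
θ=127°: B = A + 3.00·(cos127°, sin127°) = (-1.8054, 2.3959)
θ=127°: |BD| = 9.1256
θ=127°: circle(B,9.00) ∩ circle(D,3.00): a=8.5077, h=2.9357
θ=127°:   candidates: C₊=(7.1746,2.9949) cross=26.790; C₋=(5.6331,-2.6705) cross=-26.790
θ=127°:   branch + wants cross > 0 → take C=(7.1746,2.9949) (cross=26.790)
θ=127°: ex = (C−B)/|BC| = (0.9978,0.0666); ey = (-0.0666,0.9978)
θ=127°: P = B + 3.35·ex + 2.10·ey = (1.3974,4.7142)
θ=132°: B = A + 3.00·(cos132°, sin132°) = (-2.0074, 2.2294)
θ=132°: |BD| = 9.2792
θ=132°: circle(B,9.00) ∩ circle(D,3.00): a=8.5192, h=2.9021
θ=132°:   candidates: C₊=(6.9596,2.9997) cross=26.930; C₋=(5.5650,-2.6346) cross=-26.930
θ=132°:   branch + wants cross > 0 → take C=(6.9596,2.9997) (cross=26.930)
θ=132°: ex = (C−B)/|BC| = (0.9963,0.0856); ey = (-0.0856,0.9963)
θ=132°: P = B + 3.35·ex + 2.10·ey = (1.1506,4.6084)

θ=74°: 4.49 4.37
θ=127°: 1.40 4.71
θ=132°: 1.15 4.61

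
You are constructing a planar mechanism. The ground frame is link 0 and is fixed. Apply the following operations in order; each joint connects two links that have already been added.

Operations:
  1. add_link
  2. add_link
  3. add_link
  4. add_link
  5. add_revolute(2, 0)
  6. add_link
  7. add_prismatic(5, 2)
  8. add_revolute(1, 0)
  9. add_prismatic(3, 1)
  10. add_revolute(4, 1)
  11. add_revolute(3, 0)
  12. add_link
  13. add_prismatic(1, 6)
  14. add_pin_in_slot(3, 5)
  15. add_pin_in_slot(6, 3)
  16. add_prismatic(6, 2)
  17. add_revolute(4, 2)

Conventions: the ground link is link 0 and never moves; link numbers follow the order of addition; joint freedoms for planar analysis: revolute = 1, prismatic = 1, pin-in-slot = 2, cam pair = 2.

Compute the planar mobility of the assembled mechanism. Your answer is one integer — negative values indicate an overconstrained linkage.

L=1 J1=0 J2=0
add link → L=2 J1=0 J2=0
add link → L=3 J1=0 J2=0
add link → L=4 J1=0 J2=0
add link → L=5 J1=0 J2=0
R@2,0 dof=1 J1 → L=5 J1=1 J2=0
add link → L=6 J1=1 J2=0
P@5,2 dof=1 J1 → L=6 J1=2 J2=0
R@1,0 dof=1 J1 → L=6 J1=3 J2=0
P@3,1 dof=1 J1 → L=6 J1=4 J2=0
R@4,1 dof=1 J1 → L=6 J1=5 J2=0
R@3,0 dof=1 J1 → L=6 J1=6 J2=0
add link → L=7 J1=6 J2=0
P@1,6 dof=1 J1 → L=7 J1=7 J2=0
PS@3,5 dof=2 J2 → L=7 J1=7 J2=1
PS@6,3 dof=2 J2 → L=7 J1=7 J2=2
P@6,2 dof=1 J1 → L=7 J1=8 J2=2
R@4,2 dof=1 J1 → L=7 J1=9 J2=2
M=3(L−1)−2J1−J2=3·6−2·9−2=-2

M = -2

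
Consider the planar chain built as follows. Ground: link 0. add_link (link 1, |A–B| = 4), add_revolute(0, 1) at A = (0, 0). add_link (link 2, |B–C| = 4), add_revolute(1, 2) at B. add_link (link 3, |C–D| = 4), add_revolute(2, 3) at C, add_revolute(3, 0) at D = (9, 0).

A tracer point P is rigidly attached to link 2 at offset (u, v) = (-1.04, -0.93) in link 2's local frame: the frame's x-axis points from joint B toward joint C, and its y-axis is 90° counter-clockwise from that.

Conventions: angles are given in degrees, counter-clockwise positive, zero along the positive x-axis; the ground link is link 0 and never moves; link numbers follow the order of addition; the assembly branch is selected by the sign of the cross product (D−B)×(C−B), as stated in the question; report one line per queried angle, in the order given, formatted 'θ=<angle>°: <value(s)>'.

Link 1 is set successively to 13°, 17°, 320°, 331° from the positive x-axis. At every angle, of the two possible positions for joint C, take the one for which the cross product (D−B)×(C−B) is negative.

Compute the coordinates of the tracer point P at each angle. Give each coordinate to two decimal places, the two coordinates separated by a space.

A=(0,0), D=(9.00,0)
θ=13°: B = A + 4.00·(cos13°, sin13°) = (3.8975, 0.8998)
θ=13°: |BD| = 5.1813
θ=13°: circle(B,4.00) ∩ circle(D,4.00): a=2.5906, h=3.0477
θ=13°:   candidates: C₊=(6.9780,3.4513) cross=15.791; C₋=(5.9195,-2.5515) cross=-15.791
θ=13°:   branch - wants cross < 0 → take C=(5.9195,-2.5515) (cross=-15.791)
θ=13°: ex = (C−B)/|BC| = (0.5055,-0.8628); ey = (0.8628,0.5055)
θ=13°: P = B + -1.04·ex + -0.93·ey = (2.5693,1.3270)
θ=17°: B = A + 4.00·(cos17°, sin17°) = (3.8252, 1.1695)
θ=17°: |BD| = 5.3053
θ=17°: circle(B,4.00) ∩ circle(D,4.00): a=2.6526, h=2.9939
θ=17°:   candidates: C₊=(7.0726,3.5050) cross=15.884; C₋=(5.7526,-2.3355) cross=-15.884
θ=17°:   branch - wants cross < 0 → take C=(5.7526,-2.3355) (cross=-15.884)
θ=17°: ex = (C−B)/|BC| = (0.4819,-0.8763); ey = (0.8763,0.4819)
θ=17°: P = B + -1.04·ex + -0.93·ey = (2.5092,1.6327)
θ=320°: B = A + 4.00·(cos320°, sin320°) = (3.0642, -2.5712)
θ=320°: |BD| = 6.4688
θ=320°: circle(B,4.00) ∩ circle(D,4.00): a=3.2344, h=2.3535
θ=320°:   candidates: C₊=(5.0967,0.8740) cross=15.224; C₋=(6.9675,-3.4451) cross=-15.224
θ=320°:   branch - wants cross < 0 → take C=(6.9675,-3.4451) (cross=-15.224)
θ=320°: ex = (C−B)/|BC| = (0.9758,-0.2185); ey = (0.2185,0.9758)
θ=320°: P = B + -1.04·ex + -0.93·ey = (1.8461,-3.2514)
θ=331°: B = A + 4.00·(cos331°, sin331°) = (3.4985, -1.9392)
θ=331°: |BD| = 5.8333
θ=331°: circle(B,4.00) ∩ circle(D,4.00): a=2.9166, h=2.7374
θ=331°:   candidates: C₊=(5.3392,1.6121) cross=15.968; C₋=(7.1593,-3.5513) cross=-15.968
θ=331°:   branch - wants cross < 0 → take C=(7.1593,-3.5513) (cross=-15.968)
θ=331°: ex = (C−B)/|BC| = (0.9152,-0.4030); ey = (0.4030,0.9152)
θ=331°: P = B + -1.04·ex + -0.93·ey = (2.1719,-2.3712)

θ=13°: 2.57 1.33
θ=17°: 2.51 1.63
θ=320°: 1.85 -3.25
θ=331°: 2.17 -2.37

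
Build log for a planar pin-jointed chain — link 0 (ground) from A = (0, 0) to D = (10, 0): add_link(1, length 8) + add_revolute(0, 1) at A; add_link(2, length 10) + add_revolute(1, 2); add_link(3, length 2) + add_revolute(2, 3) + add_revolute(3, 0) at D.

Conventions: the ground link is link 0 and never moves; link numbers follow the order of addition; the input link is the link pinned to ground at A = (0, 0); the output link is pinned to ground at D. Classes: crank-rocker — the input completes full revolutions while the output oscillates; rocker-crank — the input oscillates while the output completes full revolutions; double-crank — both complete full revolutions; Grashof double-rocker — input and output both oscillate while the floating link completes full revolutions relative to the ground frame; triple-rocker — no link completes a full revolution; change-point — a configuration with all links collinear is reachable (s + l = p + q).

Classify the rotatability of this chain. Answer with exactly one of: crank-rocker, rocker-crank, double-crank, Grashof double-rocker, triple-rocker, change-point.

lengths: ground=10, input=8, coupler=10, output=2
sorted: s=2 (shortest), l=10 (longest), p+q=18
s + l = 12 vs p + q = 18
s + l < p + q (Grashof) with shortest = output link → rocker-crank

rocker-crank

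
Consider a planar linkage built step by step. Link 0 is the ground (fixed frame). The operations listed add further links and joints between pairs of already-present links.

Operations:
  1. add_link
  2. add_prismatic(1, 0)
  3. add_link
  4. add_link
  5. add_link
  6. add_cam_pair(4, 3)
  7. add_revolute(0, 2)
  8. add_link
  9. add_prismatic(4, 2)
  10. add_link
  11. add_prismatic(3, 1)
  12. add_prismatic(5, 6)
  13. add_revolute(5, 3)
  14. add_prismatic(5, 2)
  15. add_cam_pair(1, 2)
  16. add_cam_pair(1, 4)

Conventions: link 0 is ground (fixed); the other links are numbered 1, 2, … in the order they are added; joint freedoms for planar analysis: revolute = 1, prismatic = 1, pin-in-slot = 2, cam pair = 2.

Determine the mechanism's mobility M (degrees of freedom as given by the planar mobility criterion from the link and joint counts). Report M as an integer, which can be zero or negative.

L=1 J1=0 J2=0
add link → L=2 J1=0 J2=0
P@1,0 dof=1 J1 → L=2 J1=1 J2=0
add link → L=3 J1=1 J2=0
add link → L=4 J1=1 J2=0
add link → L=5 J1=1 J2=0
C@4,3 dof=2 J2 → L=5 J1=1 J2=1
R@0,2 dof=1 J1 → L=5 J1=2 J2=1
add link → L=6 J1=2 J2=1
P@4,2 dof=1 J1 → L=6 J1=3 J2=1
add link → L=7 J1=3 J2=1
P@3,1 dof=1 J1 → L=7 J1=4 J2=1
P@5,6 dof=1 J1 → L=7 J1=5 J2=1
R@5,3 dof=1 J1 → L=7 J1=6 J2=1
P@5,2 dof=1 J1 → L=7 J1=7 J2=1
C@1,2 dof=2 J2 → L=7 J1=7 J2=2
C@1,4 dof=2 J2 → L=7 J1=7 J2=3
M=3(L−1)−2J1−J2=3·6−2·7−3=1

M = 1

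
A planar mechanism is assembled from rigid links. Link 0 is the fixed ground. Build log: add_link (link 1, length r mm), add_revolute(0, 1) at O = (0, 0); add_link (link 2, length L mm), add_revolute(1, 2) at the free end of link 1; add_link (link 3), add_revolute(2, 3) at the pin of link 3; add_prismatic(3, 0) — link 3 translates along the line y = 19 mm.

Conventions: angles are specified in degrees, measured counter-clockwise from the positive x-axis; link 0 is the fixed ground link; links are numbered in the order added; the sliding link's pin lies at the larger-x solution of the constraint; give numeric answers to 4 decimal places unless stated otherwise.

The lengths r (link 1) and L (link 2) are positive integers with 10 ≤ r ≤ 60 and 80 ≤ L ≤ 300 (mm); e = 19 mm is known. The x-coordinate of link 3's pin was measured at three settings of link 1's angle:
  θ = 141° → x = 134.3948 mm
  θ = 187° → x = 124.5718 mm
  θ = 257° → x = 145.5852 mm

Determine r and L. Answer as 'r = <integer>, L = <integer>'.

constraint per measurement: (x − r cos θ)² + (r sin θ − e)² = L²
subtracting the θ₁ and θ₂ equations cancels the r² and L² terms:
r = (x₁² − x₂²) / (2[(x₁cos θ₁ + e sin θ₁) − (x₂cos θ₂ + e sin θ₂)]) = 37.9999 → r = 38
L² = (x₁ − r cos θ₁)² + (r sin θ₁ − e)² = 26895.9962 → L = 164.0000 → L = 164
check at θ₃=257°: x = 145.5852 (printed 145.5852) ✓

r = 38, L = 164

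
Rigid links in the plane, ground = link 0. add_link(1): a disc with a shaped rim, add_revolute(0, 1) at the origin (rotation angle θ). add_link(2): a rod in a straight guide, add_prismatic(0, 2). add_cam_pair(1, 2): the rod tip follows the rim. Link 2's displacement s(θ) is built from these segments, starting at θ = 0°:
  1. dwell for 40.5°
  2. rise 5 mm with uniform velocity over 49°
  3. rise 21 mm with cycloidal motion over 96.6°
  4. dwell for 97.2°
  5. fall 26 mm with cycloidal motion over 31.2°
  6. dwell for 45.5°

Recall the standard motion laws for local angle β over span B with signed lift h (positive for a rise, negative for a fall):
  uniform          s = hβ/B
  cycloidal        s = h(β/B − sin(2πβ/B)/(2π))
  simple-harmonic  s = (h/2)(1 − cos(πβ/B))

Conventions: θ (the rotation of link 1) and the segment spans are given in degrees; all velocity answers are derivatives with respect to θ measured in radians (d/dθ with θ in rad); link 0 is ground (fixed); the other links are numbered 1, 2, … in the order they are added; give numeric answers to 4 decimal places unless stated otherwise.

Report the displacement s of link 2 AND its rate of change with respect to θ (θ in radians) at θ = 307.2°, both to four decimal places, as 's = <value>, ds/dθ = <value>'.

segment 1 (0° to 40.5°, dwell): s unchanged at 0.0000
segment 2 (40.5° to 89.5°, uniform, h = 5) is passed completely: s = 0.0000 + (5) = 5.0000
segment 3 (89.5° to 186.1°, cycloidal, h = 21) is passed completely: s = 5.0000 + (21) = 26.0000
segment 4 (186.1° to 283.3°, dwell): s unchanged at 26.0000
θ = 307.2° falls in segment 5 (283.3° to 314.5°, cycloidal, h = -26): β = 307.2 − 283.3 = 23.9°, B = 31.2°; Δs = -26·(0.7660 − sin(2π·0.7660)/(2π)) = -24.0337; s = 26.0000 − 24.0337 = 1.9663
velocity in seg [283.3°–314.5°] (cycloidal), θ in radians: β = 23.9° = 0.4171 rad, B = 31.2° = 0.5445 rad; ds/dθ = (h/B)(1 − cos(2πβ/B)) = ((-26)/0.5445)(1 − cos(2π·0.7660)) = -42.946911 mm/rad

s = 1.9663, ds/dθ = -42.9469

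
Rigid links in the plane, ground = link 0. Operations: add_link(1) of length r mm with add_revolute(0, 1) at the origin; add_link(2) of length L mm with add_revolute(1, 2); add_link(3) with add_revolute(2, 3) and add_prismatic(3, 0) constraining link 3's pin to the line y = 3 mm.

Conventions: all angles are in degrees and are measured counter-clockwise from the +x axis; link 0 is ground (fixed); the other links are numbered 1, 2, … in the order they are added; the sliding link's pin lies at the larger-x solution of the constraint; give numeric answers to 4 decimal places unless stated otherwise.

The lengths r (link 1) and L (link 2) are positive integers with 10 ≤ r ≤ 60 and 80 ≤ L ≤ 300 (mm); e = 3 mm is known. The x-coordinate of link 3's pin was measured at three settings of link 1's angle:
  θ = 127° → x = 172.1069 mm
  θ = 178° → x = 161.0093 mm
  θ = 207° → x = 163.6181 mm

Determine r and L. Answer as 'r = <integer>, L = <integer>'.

constraint per measurement: (x − r cos θ)² + (r sin θ − e)² = L²
subtracting the θ₁ and θ₂ equations cancels the r² and L² terms:
r = (x₁² − x₂²) / (2[(x₁cos θ₁ + e sin θ₁) − (x₂cos θ₂ + e sin θ₂)]) = 30.9999 → r = 31
L² = (x₁ − r cos θ₁)² + (r sin θ₁ − e)² = 36863.9829 → L = 192.0000 → L = 192
check at θ₃=207°: x = 163.6181 (printed 163.6181) ✓

r = 31, L = 192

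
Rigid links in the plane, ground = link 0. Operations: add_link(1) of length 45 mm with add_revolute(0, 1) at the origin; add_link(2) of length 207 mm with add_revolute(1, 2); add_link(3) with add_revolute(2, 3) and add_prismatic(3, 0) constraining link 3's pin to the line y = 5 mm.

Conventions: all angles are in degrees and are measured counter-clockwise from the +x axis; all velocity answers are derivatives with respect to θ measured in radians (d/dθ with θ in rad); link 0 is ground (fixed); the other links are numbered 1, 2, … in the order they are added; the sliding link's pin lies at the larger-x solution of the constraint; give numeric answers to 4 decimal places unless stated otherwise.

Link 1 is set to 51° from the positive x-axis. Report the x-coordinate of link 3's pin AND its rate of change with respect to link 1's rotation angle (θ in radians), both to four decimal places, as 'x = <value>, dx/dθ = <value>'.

geometry: r = 45 mm, L = 207 mm, e = 5 mm
crank pin P = (r cos θ, r sin θ) = (28.319418, 34.971568)
h = r sin θ − e = 34.971568 − 5 = 29.971568
x = r cos θ + √(L² − h²) = 28.319418 + 204.818713 = 233.138130
dx/dθ = −r sin θ − h·r cos θ/√(L² − h²) (θ in radians; h = 29.971568) = -39.115610

x = 233.1381, dx/dθ = -39.1156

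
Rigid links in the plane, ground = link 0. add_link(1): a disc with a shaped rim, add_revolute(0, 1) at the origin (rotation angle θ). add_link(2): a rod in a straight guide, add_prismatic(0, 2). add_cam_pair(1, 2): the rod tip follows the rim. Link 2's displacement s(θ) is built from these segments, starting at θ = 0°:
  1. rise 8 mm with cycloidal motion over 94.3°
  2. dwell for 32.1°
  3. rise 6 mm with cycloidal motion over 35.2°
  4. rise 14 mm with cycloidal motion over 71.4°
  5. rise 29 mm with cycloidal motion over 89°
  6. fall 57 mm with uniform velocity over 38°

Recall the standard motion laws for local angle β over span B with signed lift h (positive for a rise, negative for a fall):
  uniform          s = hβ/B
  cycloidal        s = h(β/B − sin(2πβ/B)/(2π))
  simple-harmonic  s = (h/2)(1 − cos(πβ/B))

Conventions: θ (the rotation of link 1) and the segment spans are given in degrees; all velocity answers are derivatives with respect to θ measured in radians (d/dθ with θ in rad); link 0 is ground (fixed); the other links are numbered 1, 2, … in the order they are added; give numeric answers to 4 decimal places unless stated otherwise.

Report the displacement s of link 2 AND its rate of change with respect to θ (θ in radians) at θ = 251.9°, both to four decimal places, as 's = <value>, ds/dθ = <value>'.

segment 1 (0° to 94.3°, cycloidal, h = 8) is passed completely: s = 0.0000 + (8) = 8.0000
segment 2 (94.3° to 126.4°, dwell): s unchanged at 8.0000
segment 3 (126.4° to 161.6°, cycloidal, h = 6) is passed completely: s = 8.0000 + (6) = 14.0000
segment 4 (161.6° to 233°, cycloidal, h = 14) is passed completely: s = 14.0000 + (14) = 28.0000
θ = 251.9° falls in segment 5 (233° to 322°, cycloidal, h = 29): β = 251.9 − 233 = 18.9°, B = 89°; Δs = 29·(0.2124 − sin(2π·0.2124)/(2π)) = 1.6714; s = 28.0000 + 1.6714 = 29.6714
velocity in seg [233°–322°] (cycloidal), θ in radians: β = 18.9° = 0.3299 rad, B = 89° = 1.5533 rad; ds/dθ = (h/B)(1 − cos(2πβ/B)) = (29/1.5533)(1 − cos(2π·0.2124)) = 14.295106 mm/rad

s = 29.6714, ds/dθ = 14.2951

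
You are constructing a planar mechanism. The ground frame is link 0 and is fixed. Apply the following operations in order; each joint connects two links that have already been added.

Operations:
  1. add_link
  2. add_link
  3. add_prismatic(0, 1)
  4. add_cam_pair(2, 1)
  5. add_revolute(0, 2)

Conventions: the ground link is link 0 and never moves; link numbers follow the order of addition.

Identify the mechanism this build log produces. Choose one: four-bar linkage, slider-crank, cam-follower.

links: 3 (incl. ground); joints: 1 revolute, 1 prismatic, 1 higher (cam) pair, forming one closed loop
3 links, revolute + prismatic + higher pair in one loop → cam-follower

cam-follower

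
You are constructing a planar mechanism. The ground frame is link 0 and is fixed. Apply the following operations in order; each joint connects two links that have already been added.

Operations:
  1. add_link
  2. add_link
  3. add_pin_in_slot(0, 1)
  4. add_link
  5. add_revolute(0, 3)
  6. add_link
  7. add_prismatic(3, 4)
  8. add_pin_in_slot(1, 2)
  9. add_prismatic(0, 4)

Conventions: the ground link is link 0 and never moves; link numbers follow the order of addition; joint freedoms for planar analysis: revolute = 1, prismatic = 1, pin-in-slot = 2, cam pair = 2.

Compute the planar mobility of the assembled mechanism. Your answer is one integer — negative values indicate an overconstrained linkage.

link 0 = ground. State L|J1|J2 = 1|0|0
+link1  2|0|0
+link2  3|0|0
PS(0,1) f=2→J2  3|0|1
+link3  4|0|1
R(0,3) f=1→J1  4|1|1
+link4  5|1|1
P(3,4) f=1→J1  5|2|1
PS(1,2) f=2→J2  5|2|2
P(0,4) f=1→J1  5|3|2
M = 3(5−1)−2·3−2 = 12−6−2 = 4

M = 4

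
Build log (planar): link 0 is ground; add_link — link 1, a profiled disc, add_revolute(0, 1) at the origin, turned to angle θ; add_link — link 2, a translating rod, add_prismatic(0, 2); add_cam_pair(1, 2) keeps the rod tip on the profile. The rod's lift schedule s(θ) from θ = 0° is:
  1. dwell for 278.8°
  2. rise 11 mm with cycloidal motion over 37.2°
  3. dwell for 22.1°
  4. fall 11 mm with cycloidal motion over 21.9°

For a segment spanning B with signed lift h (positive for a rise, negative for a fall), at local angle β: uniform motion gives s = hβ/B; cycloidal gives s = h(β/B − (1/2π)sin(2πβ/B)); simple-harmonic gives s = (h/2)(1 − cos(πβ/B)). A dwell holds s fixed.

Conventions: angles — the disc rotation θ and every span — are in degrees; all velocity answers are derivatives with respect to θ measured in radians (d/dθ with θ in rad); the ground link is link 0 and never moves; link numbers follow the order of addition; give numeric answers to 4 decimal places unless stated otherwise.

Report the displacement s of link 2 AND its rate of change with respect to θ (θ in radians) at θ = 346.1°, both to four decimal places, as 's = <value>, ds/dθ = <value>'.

seg 1 [0°–278.8°] dwell: s stays 0.0000
seg 2 [278.8°–316°] cycloidal, h=11: full span → s += 11 → s = 11.0000
seg 3 [316°–338.1°] dwell: s stays 11.0000
seg 4 [338.1°–360°] cycloidal, h=-11: θ=346.1° here. β=8, B=21.9. -11·(0.3653 − sin(2π·0.3653)/(2π)) = -2.7072 → s = 8.2928
velocity in seg [338.1°–360°] (cycloidal), θ in radians: β = 8° = 0.1396 rad, B = 21.9° = 0.3822 rad; ds/dθ = (h/B)(1 − cos(2πβ/B)) = ((-11)/0.3822)(1 − cos(2π·0.3653)) = -47.850623 mm/rad

s = 8.2928, ds/dθ = -47.8506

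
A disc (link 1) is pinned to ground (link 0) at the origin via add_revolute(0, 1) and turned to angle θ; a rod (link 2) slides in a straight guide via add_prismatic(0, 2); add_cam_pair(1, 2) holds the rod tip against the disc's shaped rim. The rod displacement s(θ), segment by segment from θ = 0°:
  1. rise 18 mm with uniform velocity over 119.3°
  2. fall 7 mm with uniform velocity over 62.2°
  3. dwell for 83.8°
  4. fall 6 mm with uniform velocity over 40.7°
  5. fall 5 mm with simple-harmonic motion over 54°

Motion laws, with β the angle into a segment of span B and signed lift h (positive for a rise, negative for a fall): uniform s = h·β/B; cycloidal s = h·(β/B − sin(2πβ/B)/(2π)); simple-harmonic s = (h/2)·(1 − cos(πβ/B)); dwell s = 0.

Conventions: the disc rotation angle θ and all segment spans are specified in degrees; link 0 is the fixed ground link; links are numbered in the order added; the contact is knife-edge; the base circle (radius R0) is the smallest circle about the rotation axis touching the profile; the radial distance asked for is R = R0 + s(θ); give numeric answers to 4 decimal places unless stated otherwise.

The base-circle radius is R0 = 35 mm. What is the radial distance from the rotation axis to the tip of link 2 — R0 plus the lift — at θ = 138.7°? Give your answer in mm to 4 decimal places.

segment 1 (0° to 119.3°, uniform, h = 18) is passed completely: s = 0.0000 + (18) = 18.0000
θ = 138.7° falls in segment 2 (119.3° to 181.5°, uniform, h = -7): β = 138.7 − 119.3 = 19.4°, B = 62.2°; Δs = -7·19.4/62.2 = -2.1833; s = 18.0000 − 2.1833 = 15.8167
R = R0 + s = 35 + 15.8167 = 50.8167

50.8167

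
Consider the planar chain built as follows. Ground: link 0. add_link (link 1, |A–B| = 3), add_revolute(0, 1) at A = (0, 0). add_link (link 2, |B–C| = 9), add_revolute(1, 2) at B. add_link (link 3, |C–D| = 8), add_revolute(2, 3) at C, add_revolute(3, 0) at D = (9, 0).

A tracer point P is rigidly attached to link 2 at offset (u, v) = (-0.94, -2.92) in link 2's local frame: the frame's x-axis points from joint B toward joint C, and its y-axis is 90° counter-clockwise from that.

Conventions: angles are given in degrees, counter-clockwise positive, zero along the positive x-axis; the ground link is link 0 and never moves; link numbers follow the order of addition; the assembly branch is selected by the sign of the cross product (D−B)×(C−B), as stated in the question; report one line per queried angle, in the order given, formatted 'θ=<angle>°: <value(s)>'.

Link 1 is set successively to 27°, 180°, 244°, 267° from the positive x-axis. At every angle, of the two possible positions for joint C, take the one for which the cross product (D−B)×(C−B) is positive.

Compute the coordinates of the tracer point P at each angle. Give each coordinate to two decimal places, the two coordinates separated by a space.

A=(0,0), D=(9.00,0)
θ=27°: B = A + 3.00·(cos27°, sin27°) = (2.6730, 1.3620)
θ=27°: |BD| = 6.4719
θ=27°: circle(B,9.00) ∩ circle(D,8.00): a=4.5493, h=7.7655
θ=27°:   candidates: C₊=(8.7547,7.9962) cross=50.258; C₋=(5.4863,-7.1870) cross=-50.258
θ=27°:   branch + wants cross > 0 → take C=(8.7547,7.9962) (cross=50.258)
θ=27°: ex = (C−B)/|BC| = (0.6757,0.7371); ey = (-0.7371,0.6757)
θ=27°: P = B + -0.94·ex + -2.92·ey = (4.1903,-1.3041)
θ=180°: B = A + 3.00·(cos180°, sin180°) = (-3.0000, 0.0000)
θ=180°: |BD| = 12.0000
θ=180°: circle(B,9.00) ∩ circle(D,8.00): a=6.7083, h=5.9999
θ=180°:   candidates: C₊=(3.7083,5.9999) cross=71.998; C₋=(3.7083,-5.9999) cross=-71.998
θ=180°:   branch + wants cross > 0 → take C=(3.7083,5.9999) (cross=71.998)
θ=180°: ex = (C−B)/|BC| = (0.7454,0.6667); ey = (-0.6667,0.7454)
θ=180°: P = B + -0.94·ex + -2.92·ey = (-1.7540,-2.8031)
θ=244°: B = A + 3.00·(cos244°, sin244°) = (-1.3151, -2.6964)
θ=244°: |BD| = 10.6617
θ=244°: circle(B,9.00) ∩ circle(D,8.00): a=6.1281, h=6.5914
θ=244°:   candidates: C₊=(2.9468,5.2305) cross=70.275; C₋=(6.2808,-7.5237) cross=-70.275
θ=244°:   branch + wants cross > 0 → take C=(2.9468,5.2305) (cross=70.275)
θ=244°: ex = (C−B)/|BC| = (0.4735,0.8808); ey = (-0.8808,0.4735)
θ=244°: P = B + -0.94·ex + -2.92·ey = (0.8116,-4.9071)
θ=267°: B = A + 3.00·(cos267°, sin267°) = (-0.1570, -2.9959)
θ=267°: |BD| = 9.6346
θ=267°: circle(B,9.00) ∩ circle(D,8.00): a=5.6996, h=6.9653
θ=267°:   candidates: C₊=(3.0941,5.3964) cross=67.108; C₋=(7.4258,-7.8436) cross=-67.108
θ=267°:   branch + wants cross > 0 → take C=(3.0941,5.3964) (cross=67.108)
θ=267°: ex = (C−B)/|BC| = (0.3612,0.9325); ey = (-0.9325,0.3612)
θ=267°: P = B + -0.94·ex + -2.92·ey = (2.2262,-4.9272)

θ=27°: 4.19 -1.30
θ=180°: -1.75 -2.80
θ=244°: 0.81 -4.91
θ=267°: 2.23 -4.93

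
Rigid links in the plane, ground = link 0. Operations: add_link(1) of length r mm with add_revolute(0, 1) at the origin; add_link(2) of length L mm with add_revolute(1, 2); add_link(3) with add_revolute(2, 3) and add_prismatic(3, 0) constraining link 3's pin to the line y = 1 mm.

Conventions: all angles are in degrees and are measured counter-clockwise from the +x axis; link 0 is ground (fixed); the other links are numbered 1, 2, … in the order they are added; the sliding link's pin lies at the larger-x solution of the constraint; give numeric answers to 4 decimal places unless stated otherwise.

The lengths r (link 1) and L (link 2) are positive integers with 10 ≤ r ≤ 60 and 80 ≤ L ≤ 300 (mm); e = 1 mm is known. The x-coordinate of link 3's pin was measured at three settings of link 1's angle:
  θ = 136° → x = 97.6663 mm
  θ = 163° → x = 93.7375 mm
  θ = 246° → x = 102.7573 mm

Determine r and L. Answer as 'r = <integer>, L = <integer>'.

constraint per measurement: (x − r cos θ)² + (r sin θ − e)² = L²
subtracting the θ₁ and θ₂ equations cancels the r² and L² terms:
r = (x₁² − x₂²) / (2[(x₁cos θ₁ + e sin θ₁) − (x₂cos θ₂ + e sin θ₂)]) = 19.0005 → r = 19
L² = (x₁ − r cos θ₁)² + (r sin θ₁ − e)² = 12544.0089 → L = 112.0000 → L = 112
check at θ₃=246°: x = 102.7573 (printed 102.7573) ✓

r = 19, L = 112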